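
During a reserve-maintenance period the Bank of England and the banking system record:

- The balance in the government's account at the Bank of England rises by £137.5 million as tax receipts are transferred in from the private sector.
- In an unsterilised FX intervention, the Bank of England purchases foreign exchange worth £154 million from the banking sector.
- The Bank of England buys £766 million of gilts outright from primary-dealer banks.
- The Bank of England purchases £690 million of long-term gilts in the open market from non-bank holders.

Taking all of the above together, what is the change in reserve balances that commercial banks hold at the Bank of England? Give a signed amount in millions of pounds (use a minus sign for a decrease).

Government account inflow £137.5 million: funds move from bank reserves into the government account → −£137.5M.
FX purchase £154 million: the Bank of England pays by crediting reserve accounts → +£154M.
OMO purchase (from banks) £766 million: the Bank of England pays by crediting reserve accounts → +£766M.
Asset purchase (from non-banks) £690 million: the Bank of England pays by crediting reserve accounts → +£690M.
Net: −137.5 + 154 + 766 + 690 = +£1472.5 million.

+£1472.5 million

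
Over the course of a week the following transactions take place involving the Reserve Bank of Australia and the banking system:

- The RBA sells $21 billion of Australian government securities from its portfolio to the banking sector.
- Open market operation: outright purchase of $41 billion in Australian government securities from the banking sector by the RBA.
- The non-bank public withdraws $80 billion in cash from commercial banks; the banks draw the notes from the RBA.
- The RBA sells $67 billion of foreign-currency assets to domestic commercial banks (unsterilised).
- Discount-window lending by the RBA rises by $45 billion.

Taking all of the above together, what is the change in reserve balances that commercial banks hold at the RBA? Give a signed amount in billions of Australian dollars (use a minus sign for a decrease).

RBA balance sheet:
  Assets:      Securities +$20B, Loans to banks +$45B, Foreign assets −$67B
  Liabilities: Bank reserves −$82B, Currency in circulation +$80B
So the change in reserve balances that commercial banks hold at the RBA is -$82 billion.

-$82 billion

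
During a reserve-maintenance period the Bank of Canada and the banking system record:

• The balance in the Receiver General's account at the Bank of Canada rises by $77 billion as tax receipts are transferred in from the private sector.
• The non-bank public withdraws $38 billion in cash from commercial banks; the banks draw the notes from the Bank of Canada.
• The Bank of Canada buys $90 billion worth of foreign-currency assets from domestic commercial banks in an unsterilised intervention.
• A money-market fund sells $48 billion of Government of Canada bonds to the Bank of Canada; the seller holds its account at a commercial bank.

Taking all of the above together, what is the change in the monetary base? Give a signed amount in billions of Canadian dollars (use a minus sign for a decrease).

Bank of Canada balance sheet:
  Assets:      Securities +$48B, Foreign assets +$90B
  Liabilities: Bank reserves +$23B, Currency in circulation +$38B, Government deposits +$77B
Monetary base = currency + reserves: +$38B + (+$23B) = +$61 billion.

+$61 billion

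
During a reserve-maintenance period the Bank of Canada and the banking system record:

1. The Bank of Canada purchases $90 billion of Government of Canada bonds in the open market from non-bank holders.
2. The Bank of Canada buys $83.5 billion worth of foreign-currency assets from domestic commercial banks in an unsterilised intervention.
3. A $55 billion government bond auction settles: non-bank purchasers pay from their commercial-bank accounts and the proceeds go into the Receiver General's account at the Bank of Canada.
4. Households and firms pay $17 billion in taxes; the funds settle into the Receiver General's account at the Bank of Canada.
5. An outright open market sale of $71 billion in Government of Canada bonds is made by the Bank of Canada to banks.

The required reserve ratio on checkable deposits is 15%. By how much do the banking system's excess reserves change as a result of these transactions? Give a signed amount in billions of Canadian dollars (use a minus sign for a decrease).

Asset purchase (from non-banks) $90 billion: reserves +$90B, deposits +$90B.
FX purchase $83.5 billion: reserves +$83.5B, deposits 0.
Government account inflow $55 billion: reserves −$55B, deposits −$55B.
Government account inflow $17 billion: reserves −$17B, deposits −$17B.
OMO sale (to banks) $71 billion: reserves −$71B, deposits 0.
Totals: Δreserves = +$30.5B, Δdeposits = +$18B.
Δrequired reserves = 15% × +$18B = +$2.7B.
Δexcess reserves = Δreserves − Δrequired = +$30.5B − (+$2.7B) = +$27.8 billion.

+$27.8 billion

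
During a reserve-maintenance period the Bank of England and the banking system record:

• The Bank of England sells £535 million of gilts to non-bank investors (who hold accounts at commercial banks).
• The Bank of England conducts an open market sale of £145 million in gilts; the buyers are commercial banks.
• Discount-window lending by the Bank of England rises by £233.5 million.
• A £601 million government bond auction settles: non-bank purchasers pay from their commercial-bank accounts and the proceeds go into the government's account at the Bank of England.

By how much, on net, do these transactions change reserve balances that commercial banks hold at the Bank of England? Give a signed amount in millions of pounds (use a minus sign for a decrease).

Bank of England balance sheet:
  Assets:      Securities −£680M, Loans to banks +£233.5M
  Liabilities: Bank reserves −£1047.5M, Government deposits +£601M
So the change in reserve balances that commercial banks hold at the Bank of England is -£1047.5 million.

-£1047.5 million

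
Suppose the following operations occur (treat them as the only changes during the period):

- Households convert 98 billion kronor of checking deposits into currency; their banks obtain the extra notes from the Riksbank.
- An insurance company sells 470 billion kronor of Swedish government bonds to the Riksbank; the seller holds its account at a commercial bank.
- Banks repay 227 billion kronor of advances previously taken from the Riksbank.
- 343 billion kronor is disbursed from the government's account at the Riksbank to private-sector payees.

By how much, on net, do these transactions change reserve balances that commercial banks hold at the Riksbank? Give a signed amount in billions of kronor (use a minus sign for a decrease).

Currency withdrawal 98 billion kronor: banks swap reserves for currency → −98B.
Asset purchase (from non-banks) 470 billion kronor: the Riksbank pays by crediting reserve accounts → +470B.
Discount-window repayment 227 billion kronor: repayment is debited from reserves → −227B.
Government spending 343 billion kronor: government payments flow into bank reserve accounts → +343B.
Net: −98 + 470 − 227 + 343 = +488 billion.

+488 billion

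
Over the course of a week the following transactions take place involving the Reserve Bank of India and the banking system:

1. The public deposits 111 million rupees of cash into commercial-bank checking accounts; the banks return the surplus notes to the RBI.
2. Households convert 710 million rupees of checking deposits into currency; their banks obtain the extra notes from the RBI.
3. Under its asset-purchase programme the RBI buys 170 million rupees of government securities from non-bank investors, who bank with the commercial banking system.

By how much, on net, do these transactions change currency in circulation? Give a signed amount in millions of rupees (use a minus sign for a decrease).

+599 million

Currency deposit 111 million rupees: notes return to the central bank → −111M.
Currency withdrawal 710 million rupees: notes leave the central bank → +710M.
Asset purchase (from non-banks) 170 million rupees: no currency enters or leaves circulation → 0.
Net: −111 + 710 + 0 = +599 million.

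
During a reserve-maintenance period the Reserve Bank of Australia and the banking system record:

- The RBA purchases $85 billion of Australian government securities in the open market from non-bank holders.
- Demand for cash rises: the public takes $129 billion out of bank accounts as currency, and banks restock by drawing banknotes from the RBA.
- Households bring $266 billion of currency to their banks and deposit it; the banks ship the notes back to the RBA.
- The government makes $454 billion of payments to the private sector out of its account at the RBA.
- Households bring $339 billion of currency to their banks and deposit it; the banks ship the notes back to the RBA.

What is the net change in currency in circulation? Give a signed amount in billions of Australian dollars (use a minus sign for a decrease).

Asset purchase (from non-banks) $85 billion: no currency enters or leaves circulation → 0.
Currency withdrawal $129 billion: notes leave the central bank → +$129B.
Currency deposit $266 billion: notes return to the central bank → −$266B.
Government spending $454 billion: no currency enters or leaves circulation → 0.
Currency deposit $339 billion: notes return to the central bank → −$339B.
Net: 0 + 129 − 266 + 0 − 339 = -$476 billion.

-$476 billion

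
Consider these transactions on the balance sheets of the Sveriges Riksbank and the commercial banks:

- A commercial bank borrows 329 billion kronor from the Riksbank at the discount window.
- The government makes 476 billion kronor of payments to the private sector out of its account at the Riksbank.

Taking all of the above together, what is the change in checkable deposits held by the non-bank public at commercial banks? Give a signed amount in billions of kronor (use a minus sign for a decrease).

+476 billion

Riksbank balance sheet:
  Assets:      Loans to banks +329B
  Liabilities: Bank reserves +805B, Government deposits −476B
Commercial banking system:
  Assets:      Reserves at CB +805B
  Liabilities: Checkable deposits +476B, Borrowings from CB +329B
So the change in checkable deposits held by the non-bank public at commercial banks is +476 billion.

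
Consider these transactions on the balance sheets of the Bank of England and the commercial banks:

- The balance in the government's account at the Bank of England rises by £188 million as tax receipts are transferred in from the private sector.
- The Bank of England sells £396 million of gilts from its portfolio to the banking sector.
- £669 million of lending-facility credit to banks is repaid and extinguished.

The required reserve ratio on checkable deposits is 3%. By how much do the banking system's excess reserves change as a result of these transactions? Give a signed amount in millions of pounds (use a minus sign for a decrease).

Government account inflow £188 million: reserves −£188M, deposits −£188M.
OMO sale (to banks) £396 million: reserves −£396M, deposits 0.
Discount-window repayment £669 million: reserves −£669M, deposits 0.
Totals: Δreserves = −£1253M, Δdeposits = −£188M.
Δrequired reserves = 3% × −£188M = −£5.64M.
Δexcess reserves = Δreserves − Δrequired = −£1253M − (−£5.64M) = -£1247.36 million.

-£1247.36 million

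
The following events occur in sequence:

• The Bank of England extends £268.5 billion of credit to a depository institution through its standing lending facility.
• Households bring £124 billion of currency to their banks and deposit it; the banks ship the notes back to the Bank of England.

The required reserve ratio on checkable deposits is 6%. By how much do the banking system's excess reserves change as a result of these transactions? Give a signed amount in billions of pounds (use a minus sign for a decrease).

+£385.06 billion

Discount-window loan £268.5 billion: reserves +£268.5B, deposits 0.
Currency deposit £124 billion: reserves +£124B, deposits +£124B.
Totals: Δreserves = +£392.5B, Δdeposits = +£124B.
Δrequired reserves = 6% × +£124B = +£7.44B.
Δexcess reserves = Δreserves − Δrequired = +£392.5B − (+£7.44B) = +£385.06 billion.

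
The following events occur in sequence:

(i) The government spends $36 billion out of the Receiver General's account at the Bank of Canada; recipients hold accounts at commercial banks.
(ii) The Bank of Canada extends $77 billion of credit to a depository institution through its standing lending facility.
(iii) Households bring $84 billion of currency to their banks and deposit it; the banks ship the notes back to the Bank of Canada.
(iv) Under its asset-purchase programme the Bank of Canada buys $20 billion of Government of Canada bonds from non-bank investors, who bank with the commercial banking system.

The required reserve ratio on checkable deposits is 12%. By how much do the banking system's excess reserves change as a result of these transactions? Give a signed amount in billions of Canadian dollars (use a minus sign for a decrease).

Government spending $36 billion: reserves +$36B, deposits +$36B.
Discount-window loan $77 billion: reserves +$77B, deposits 0.
Currency deposit $84 billion: reserves +$84B, deposits +$84B.
Asset purchase (from non-banks) $20 billion: reserves +$20B, deposits +$20B.
Totals: Δreserves = +$217B, Δdeposits = +$140B.
Δrequired reserves = 12% × +$140B = +$16.8B.
Δexcess reserves = Δreserves − Δrequired = +$217B − (+$16.8B) = +$200.2 billion.

+$200.2 billion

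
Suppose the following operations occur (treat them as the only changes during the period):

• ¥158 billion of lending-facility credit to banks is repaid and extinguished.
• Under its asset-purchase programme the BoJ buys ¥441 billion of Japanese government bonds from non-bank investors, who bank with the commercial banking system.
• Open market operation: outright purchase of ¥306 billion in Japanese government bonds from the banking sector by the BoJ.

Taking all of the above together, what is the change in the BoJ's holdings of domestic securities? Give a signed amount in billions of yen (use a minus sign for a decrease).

+¥747 billion

BoJ balance sheet:
  Assets:      Securities +¥747B, Loans to banks −¥158B
  Liabilities: Bank reserves +¥589B
So the change in the BoJ's holdings of domestic securities is +¥747 billion.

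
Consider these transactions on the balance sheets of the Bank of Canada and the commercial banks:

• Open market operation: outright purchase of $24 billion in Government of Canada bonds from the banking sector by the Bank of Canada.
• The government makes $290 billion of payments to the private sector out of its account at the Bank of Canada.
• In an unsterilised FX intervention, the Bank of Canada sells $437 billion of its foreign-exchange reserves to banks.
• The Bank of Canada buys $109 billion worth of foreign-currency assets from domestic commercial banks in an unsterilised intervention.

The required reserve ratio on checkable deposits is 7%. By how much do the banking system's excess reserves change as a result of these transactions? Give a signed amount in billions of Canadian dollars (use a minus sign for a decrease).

OMO purchase (from banks) $24 billion: reserves +$24B, deposits 0.
Government spending $290 billion: reserves +$290B, deposits +$290B.
FX sale $437 billion: reserves −$437B, deposits 0.
FX purchase $109 billion: reserves +$109B, deposits 0.
Totals: Δreserves = −$14B, Δdeposits = +$290B.
Δrequired reserves = 7% × +$290B = +$20.3B.
Δexcess reserves = Δreserves − Δrequired = −$14B − (+$20.3B) = -$34.3 billion.

-$34.3 billion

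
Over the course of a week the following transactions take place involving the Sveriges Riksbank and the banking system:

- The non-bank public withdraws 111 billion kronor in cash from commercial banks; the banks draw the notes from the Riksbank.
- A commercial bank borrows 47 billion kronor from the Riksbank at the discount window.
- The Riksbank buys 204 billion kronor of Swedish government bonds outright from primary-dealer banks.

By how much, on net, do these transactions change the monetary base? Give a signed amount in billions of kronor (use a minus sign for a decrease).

Currency withdrawal 111 billion kronor: just a shift between currency and reserves — both are base money → 0.
Discount-window loan 47 billion kronor: Riksbank balance sheet expands → +47B.
OMO purchase (from banks) 204 billion kronor: Riksbank balance sheet expands → +204B.
Net: 0 + 47 + 204 = +251 billion.

+251 billion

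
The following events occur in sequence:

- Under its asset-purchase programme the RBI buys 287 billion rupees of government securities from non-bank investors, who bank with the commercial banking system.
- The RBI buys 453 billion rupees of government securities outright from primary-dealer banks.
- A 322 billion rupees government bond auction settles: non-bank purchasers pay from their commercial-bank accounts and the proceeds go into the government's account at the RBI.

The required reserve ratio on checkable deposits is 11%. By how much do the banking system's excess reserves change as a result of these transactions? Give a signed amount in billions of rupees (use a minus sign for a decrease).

+421.85 billion

Asset purchase (from non-banks) 287 billion rupees: reserves +287B, deposits +287B.
OMO purchase (from banks) 453 billion rupees: reserves +453B, deposits 0.
Government account inflow 322 billion rupees: reserves −322B, deposits −322B.
Totals: Δreserves = +418B, Δdeposits = −35B.
Δrequired reserves = 11% × −35B = −3.85B.
Δexcess reserves = Δreserves − Δrequired = +418B − (−3.85B) = +421.85 billion.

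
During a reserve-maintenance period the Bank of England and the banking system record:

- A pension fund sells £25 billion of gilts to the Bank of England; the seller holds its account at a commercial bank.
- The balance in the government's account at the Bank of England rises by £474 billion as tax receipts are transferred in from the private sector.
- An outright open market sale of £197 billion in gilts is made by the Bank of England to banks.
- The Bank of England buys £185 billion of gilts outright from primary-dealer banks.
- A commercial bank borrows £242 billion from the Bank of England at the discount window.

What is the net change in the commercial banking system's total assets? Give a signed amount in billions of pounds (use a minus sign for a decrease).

-£207 billion

Asset purchase (from non-banks) £25 billion: bank balance sheets expand → +£25B.
Government account inflow £474 billion: bank balance sheets shrink → −£474B.
OMO sale (to banks) £197 billion: just an asset swap on bank balance sheets → 0.
OMO purchase (from banks) £185 billion: just an asset swap on bank balance sheets → 0.
Discount-window loan £242 billion: bank balance sheets expand → +£242B.
Net: 25 − 474 + 0 + 0 + 242 = -£207 billion.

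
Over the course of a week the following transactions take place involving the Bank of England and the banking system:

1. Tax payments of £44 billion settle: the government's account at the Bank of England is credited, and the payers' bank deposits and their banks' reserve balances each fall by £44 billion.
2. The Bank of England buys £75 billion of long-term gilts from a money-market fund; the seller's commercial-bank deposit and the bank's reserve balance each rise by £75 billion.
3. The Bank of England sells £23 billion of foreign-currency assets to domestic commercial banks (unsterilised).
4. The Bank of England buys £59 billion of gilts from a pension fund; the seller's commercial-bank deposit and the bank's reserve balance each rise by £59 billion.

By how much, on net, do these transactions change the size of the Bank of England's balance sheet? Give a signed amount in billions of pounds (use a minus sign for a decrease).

Bank of England balance sheet:
  Assets:      Securities +£134B, Foreign assets −£23B
  Liabilities: Bank reserves +£67B, Government deposits +£44B
Commercial banking system:
  Assets:      Reserves at CB +£67B, Foreign assets +£23B
  Liabilities: Checkable deposits +£90B
Change in total Bank of England assets = +£111 billion.

+£111 billion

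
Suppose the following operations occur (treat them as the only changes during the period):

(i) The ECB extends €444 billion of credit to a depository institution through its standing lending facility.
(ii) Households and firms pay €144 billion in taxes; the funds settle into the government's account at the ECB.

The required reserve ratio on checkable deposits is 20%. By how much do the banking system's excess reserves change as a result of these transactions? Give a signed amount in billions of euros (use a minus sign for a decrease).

+€328.8 billion

Discount-window loan €444 billion: reserves +€444B, deposits 0.
Government account inflow €144 billion: reserves −€144B, deposits −€144B.
Totals: Δreserves = +€300B, Δdeposits = −€144B.
Δrequired reserves = 20% × −€144B = −€28.8B.
Δexcess reserves = Δreserves − Δrequired = +€300B − (−€28.8B) = +€328.8 billion.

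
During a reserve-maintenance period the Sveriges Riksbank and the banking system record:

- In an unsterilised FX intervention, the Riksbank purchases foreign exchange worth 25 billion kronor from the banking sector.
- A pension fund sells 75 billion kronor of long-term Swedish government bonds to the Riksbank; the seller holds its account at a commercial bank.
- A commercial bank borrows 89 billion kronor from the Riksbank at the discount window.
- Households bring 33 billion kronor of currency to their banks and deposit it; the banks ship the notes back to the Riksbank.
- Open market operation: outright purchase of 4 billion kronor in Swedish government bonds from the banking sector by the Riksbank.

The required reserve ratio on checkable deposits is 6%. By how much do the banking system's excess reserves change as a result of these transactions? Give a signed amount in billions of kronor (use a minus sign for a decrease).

+219.52 billion

FX purchase 25 billion kronor: reserves +25B, deposits 0.
Asset purchase (from non-banks) 75 billion kronor: reserves +75B, deposits +75B.
Discount-window loan 89 billion kronor: reserves +89B, deposits 0.
Currency deposit 33 billion kronor: reserves +33B, deposits +33B.
OMO purchase (from banks) 4 billion kronor: reserves +4B, deposits 0.
Totals: Δreserves = +226B, Δdeposits = +108B.
Δrequired reserves = 6% × +108B = +6.48B.
Δexcess reserves = Δreserves − Δrequired = +226B − (+6.48B) = +219.52 billion.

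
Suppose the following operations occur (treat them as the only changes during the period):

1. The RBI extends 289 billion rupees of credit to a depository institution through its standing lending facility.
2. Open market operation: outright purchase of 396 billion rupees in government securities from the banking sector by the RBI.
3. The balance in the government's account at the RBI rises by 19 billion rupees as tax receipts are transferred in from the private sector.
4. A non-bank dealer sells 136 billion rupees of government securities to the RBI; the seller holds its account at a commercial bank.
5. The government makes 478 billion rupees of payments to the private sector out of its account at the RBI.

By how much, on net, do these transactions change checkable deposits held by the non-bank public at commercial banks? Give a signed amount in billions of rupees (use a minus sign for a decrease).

+595 billion

RBI balance sheet:
  Assets:      Securities +532B, Loans to banks +289B
  Liabilities: Bank reserves +1280B, Government deposits −459B
Commercial banking system:
  Assets:      Reserves at CB +1280B, Securities −396B
  Liabilities: Checkable deposits +595B, Borrowings from CB +289B
So the change in checkable deposits held by the non-bank public at commercial banks is +595 billion.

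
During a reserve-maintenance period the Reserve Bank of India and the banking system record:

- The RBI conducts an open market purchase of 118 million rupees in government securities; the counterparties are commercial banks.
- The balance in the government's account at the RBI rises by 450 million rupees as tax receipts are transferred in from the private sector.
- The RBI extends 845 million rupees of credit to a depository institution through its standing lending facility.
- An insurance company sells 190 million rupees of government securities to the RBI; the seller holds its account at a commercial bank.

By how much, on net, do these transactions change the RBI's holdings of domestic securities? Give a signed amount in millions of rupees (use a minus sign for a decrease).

+308 million

OMO purchase (from banks) 118 million rupees: securities added to the RBI's portfolio → +118M.
Government account inflow 450 million rupees: the RBI's securities portfolio is untouched → 0.
Discount-window loan 845 million rupees: the RBI's securities portfolio is untouched → 0.
Asset purchase (from non-banks) 190 million rupees: securities added to the RBI's portfolio → +190M.
Net: 118 + 0 + 0 + 190 = +308 million.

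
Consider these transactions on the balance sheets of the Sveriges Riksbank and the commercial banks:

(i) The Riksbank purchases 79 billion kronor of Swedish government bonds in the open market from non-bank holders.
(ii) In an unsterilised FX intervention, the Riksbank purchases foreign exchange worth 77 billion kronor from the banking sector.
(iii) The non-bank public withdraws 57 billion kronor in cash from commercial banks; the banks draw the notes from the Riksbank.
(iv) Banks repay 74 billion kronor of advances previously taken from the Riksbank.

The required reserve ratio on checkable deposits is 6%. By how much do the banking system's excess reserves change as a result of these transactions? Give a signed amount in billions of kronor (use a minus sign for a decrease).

Asset purchase (from non-banks) 79 billion kronor: reserves +79B, deposits +79B.
FX purchase 77 billion kronor: reserves +77B, deposits 0.
Currency withdrawal 57 billion kronor: reserves −57B, deposits −57B.
Discount-window repayment 74 billion kronor: reserves −74B, deposits 0.
Totals: Δreserves = +25B, Δdeposits = +22B.
Δrequired reserves = 6% × +22B = +1.32B.
Δexcess reserves = Δreserves − Δrequired = +25B − (+1.32B) = +23.68 billion.

+23.68 billion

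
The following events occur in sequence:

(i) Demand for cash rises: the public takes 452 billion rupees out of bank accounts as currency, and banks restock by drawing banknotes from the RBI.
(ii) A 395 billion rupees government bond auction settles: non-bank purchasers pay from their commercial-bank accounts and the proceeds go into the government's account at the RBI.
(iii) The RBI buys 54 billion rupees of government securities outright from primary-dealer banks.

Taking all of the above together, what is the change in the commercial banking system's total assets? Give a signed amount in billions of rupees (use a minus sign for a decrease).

-847 billion

Currency withdrawal 452 billion rupees: bank balance sheets shrink → −452B.
Government account inflow 395 billion rupees: bank balance sheets shrink → −395B.
OMO purchase (from banks) 54 billion rupees: just an asset swap on bank balance sheets → 0.
Net: −452 − 395 + 0 = -847 billion.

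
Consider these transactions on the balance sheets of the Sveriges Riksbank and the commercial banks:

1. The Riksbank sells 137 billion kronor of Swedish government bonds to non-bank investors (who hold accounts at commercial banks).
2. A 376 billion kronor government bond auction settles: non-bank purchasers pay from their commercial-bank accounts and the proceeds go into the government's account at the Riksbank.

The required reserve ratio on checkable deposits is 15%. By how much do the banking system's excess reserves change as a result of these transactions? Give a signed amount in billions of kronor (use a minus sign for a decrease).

-436.05 billion

Asset sale (to non-banks) 137 billion kronor: reserves −137B, deposits −137B.
Government account inflow 376 billion kronor: reserves −376B, deposits −376B.
Totals: Δreserves = −513B, Δdeposits = −513B.
Δrequired reserves = 15% × −513B = −76.95B.
Δexcess reserves = Δreserves − Δrequired = −513B − (−76.95B) = -436.05 billion.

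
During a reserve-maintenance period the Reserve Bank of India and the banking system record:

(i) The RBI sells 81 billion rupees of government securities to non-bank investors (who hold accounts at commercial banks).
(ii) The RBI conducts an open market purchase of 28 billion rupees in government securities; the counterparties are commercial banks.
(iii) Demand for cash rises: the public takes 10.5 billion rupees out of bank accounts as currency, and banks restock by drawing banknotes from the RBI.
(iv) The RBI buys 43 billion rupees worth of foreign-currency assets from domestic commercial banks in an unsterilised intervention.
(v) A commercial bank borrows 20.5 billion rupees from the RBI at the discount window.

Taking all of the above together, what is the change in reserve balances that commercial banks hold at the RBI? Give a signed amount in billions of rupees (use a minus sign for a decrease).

RBI balance sheet:
  Assets:      Securities −53B, Loans to banks +20.5B, Foreign assets +43B
  Liabilities: Currency in circulation +10.5B
So the change in reserve balances that commercial banks hold at the RBI is 0 (no change).

0 (no change)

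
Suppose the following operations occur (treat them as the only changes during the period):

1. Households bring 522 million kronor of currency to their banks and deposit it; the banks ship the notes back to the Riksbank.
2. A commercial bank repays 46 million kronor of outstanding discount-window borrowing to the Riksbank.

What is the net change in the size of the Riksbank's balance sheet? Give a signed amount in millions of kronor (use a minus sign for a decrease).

Riksbank balance sheet:
  Assets:      Loans to banks −46M
  Liabilities: Bank reserves +476M, Currency in circulation −522M
Commercial banking system:
  Assets:      Reserves at CB +476M
  Liabilities: Checkable deposits +522M, Borrowings from CB −46M
Change in total Riksbank assets = -46 million.

-46 million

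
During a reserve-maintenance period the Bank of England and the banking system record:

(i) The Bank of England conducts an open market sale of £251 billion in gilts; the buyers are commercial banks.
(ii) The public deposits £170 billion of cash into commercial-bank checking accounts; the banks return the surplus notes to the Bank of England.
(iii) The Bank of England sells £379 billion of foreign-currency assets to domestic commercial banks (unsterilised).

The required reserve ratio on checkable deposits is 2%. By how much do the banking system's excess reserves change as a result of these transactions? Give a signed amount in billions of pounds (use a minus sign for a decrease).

-£463.4 billion

OMO sale (to banks) £251 billion: reserves −£251B, deposits 0.
Currency deposit £170 billion: reserves +£170B, deposits +£170B.
FX sale £379 billion: reserves −£379B, deposits 0.
Totals: Δreserves = −£460B, Δdeposits = +£170B.
Δrequired reserves = 2% × +£170B = +£3.4B.
Δexcess reserves = Δreserves − Δrequired = −£460B − (+£3.4B) = -£463.4 billion.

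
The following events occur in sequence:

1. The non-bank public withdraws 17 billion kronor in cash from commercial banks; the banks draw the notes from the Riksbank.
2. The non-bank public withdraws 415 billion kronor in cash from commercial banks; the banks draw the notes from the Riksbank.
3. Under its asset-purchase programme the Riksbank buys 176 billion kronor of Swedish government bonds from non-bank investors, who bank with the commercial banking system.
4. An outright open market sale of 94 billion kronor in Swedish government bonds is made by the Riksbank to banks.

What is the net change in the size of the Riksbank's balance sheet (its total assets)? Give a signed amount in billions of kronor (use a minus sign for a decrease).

Currency withdrawal 17 billion kronor: only the composition of liabilities changes → 0.
Currency withdrawal 415 billion kronor: only the composition of liabilities changes → 0.
Asset purchase (from non-banks) 176 billion kronor: a Riksbank asset is acquired → +176B.
OMO sale (to banks) 94 billion kronor: a Riksbank asset is shed → −94B.
Net: 0 + 0 + 176 − 94 = +82 billion.

+82 billion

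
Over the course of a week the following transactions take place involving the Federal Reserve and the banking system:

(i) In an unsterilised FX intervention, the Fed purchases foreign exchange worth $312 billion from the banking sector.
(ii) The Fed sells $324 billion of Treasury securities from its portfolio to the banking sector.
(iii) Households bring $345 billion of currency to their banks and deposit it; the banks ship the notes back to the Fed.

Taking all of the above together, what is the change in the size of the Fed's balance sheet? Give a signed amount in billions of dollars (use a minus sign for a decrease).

Fed balance sheet:
  Assets:      Securities −$324B, Foreign assets +$312B
  Liabilities: Bank reserves +$333B, Currency in circulation −$345B
Commercial banking system:
  Assets:      Reserves at CB +$333B, Securities +$324B, Foreign assets −$312B
  Liabilities: Checkable deposits +$345B
Change in total Fed assets = -$12 billion.

-$12 billion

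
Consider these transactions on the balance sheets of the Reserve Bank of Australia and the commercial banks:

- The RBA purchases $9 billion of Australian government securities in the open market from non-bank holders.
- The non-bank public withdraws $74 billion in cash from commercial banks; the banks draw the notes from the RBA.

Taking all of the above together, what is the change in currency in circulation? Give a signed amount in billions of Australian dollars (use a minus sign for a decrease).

RBA balance sheet:
  Assets:      Securities +$9B
  Liabilities: Bank reserves −$65B, Currency in circulation +$74B
So the change in currency in circulation is +$74 billion.

+$74 billion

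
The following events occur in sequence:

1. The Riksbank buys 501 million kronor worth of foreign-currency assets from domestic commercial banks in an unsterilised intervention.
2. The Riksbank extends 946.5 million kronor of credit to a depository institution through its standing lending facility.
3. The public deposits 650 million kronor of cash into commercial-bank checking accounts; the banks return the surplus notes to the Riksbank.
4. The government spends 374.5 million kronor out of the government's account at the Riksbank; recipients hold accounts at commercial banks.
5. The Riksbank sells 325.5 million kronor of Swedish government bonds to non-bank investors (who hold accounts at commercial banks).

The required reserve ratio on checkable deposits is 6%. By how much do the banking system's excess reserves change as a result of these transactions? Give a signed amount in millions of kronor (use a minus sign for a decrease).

FX purchase 501 million kronor: reserves +501M, deposits 0.
Discount-window loan 946.5 million kronor: reserves +946.5M, deposits 0.
Currency deposit 650 million kronor: reserves +650M, deposits +650M.
Government spending 374.5 million kronor: reserves +374.5M, deposits +374.5M.
Asset sale (to non-banks) 325.5 million kronor: reserves −325.5M, deposits −325.5M.
Totals: Δreserves = +2146.5M, Δdeposits = +699M.
Δrequired reserves = 6% × +699M = +41.94M.
Δexcess reserves = Δreserves − Δrequired = +2146.5M − (+41.94M) = +2104.56 million.

+2104.56 million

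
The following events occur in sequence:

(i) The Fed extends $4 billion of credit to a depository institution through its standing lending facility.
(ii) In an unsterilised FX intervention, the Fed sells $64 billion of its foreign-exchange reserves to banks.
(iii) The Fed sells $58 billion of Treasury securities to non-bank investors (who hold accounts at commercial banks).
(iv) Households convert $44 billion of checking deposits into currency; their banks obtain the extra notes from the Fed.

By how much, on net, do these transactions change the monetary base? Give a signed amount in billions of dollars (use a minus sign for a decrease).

-$118 billion

Fed balance sheet:
  Assets:      Securities −$58B, Loans to banks +$4B, Foreign assets −$64B
  Liabilities: Bank reserves −$162B, Currency in circulation +$44B
Commercial banking system:
  Assets:      Reserves at CB −$162B, Foreign assets +$64B
  Liabilities: Checkable deposits −$102B, Borrowings from CB +$4B
Monetary base = currency + reserves: +$44B + (−$162B) = -$118 billion.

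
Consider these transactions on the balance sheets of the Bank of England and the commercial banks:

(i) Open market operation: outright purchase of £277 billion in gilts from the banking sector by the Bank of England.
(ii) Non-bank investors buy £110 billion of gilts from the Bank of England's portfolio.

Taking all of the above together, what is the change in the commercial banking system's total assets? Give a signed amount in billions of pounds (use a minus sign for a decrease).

OMO purchase (from banks) £277 billion: just an asset swap on bank balance sheets → 0.
Asset sale (to non-banks) £110 billion: bank balance sheets shrink → −£110B.
Net: 0 − 110 = -£110 billion.

-£110 billion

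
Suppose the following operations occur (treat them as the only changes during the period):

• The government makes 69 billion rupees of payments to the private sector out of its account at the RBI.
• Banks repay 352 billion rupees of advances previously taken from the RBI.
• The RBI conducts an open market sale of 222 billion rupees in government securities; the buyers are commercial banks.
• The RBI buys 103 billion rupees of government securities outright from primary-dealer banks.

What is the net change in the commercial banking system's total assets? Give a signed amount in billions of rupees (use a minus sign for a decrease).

-283 billion

Government spending 69 billion rupees: bank balance sheets expand → +69B.
Discount-window repayment 352 billion rupees: bank balance sheets shrink → −352B.
OMO sale (to banks) 222 billion rupees: just an asset swap on bank balance sheets → 0.
OMO purchase (from banks) 103 billion rupees: just an asset swap on bank balance sheets → 0.
Net: 69 − 352 + 0 + 0 = -283 billion.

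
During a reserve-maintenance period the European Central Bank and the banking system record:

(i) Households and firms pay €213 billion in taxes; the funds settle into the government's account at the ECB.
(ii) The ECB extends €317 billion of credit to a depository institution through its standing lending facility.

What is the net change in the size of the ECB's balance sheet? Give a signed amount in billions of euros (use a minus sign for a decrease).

Government account inflow €213 billion: only the composition of liabilities changes → 0.
Discount-window loan €317 billion: an ECB asset is acquired → +€317B.
Net: 0 + 317 = +€317 billion.

+€317 billion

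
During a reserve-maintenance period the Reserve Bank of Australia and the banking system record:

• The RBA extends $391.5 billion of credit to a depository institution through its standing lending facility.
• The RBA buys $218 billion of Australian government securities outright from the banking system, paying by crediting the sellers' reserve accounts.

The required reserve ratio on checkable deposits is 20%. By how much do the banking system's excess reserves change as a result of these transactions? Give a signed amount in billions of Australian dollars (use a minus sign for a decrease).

Discount-window loan $391.5 billion: reserves +$391.5B, deposits 0.
OMO purchase (from banks) $218 billion: reserves +$218B, deposits 0.
Totals: Δreserves = +$609.5B, Δdeposits = 0.
Δrequired reserves = 20% × 0 = 0.
Δexcess reserves = Δreserves − Δrequired = +$609.5B − (0) = +$609.5 billion.

+$609.5 billion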